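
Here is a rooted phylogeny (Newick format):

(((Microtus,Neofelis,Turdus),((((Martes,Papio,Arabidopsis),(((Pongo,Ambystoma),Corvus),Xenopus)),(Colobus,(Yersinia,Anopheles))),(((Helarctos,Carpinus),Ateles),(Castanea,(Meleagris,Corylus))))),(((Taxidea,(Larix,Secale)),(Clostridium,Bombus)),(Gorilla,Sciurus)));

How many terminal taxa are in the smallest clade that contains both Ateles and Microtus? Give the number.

19

The MRCA of Ateles and Microtus is the node subtending ((Microtus,Neofelis,Turdus),((((Martes,Papio,Arabidopsis),(((Pongo,Ambystoma),Corvus),Xenopus)),(Colobus,(Yersinia,Anopheles))),(((Helarctos,Carpinus),Ateles),(Castanea,(Meleagris,Corylus))))).
That clade contains 19 terminal taxa: Ambystoma, Anopheles, Arabidopsis, Ateles, Carpinus, Castanea, Colobus, Corvus, Corylus, Helarctos, Martes, Meleagris, Microtus, Neofelis, Papio, Pongo, Turdus, Xenopus, Yersinia.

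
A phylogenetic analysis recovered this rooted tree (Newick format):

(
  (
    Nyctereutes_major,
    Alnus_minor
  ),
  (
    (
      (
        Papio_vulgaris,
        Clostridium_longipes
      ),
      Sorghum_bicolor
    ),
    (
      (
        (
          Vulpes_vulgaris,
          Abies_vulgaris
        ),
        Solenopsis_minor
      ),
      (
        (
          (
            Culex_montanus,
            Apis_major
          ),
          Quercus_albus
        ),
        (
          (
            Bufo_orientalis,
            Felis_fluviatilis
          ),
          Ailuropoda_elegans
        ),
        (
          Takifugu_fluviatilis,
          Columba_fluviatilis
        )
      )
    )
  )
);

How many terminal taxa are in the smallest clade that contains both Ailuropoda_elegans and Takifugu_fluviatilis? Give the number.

The MRCA of Ailuropoda_elegans and Takifugu_fluviatilis is the node subtending (((Culex_montanus,Apis_major),Quercus_albus),((Bufo_orientalis,Felis_fluviatilis),Ailuropoda_elegans),(Takifugu_fluviatilis,Columba_fluviatilis)).
That clade contains 8 terminal taxa: Ailuropoda_elegans, Apis_major, Bufo_orientalis, Columba_fluviatilis, Culex_montanus, Felis_fluviatilis, Quercus_albus, Takifugu_fluviatilis.

8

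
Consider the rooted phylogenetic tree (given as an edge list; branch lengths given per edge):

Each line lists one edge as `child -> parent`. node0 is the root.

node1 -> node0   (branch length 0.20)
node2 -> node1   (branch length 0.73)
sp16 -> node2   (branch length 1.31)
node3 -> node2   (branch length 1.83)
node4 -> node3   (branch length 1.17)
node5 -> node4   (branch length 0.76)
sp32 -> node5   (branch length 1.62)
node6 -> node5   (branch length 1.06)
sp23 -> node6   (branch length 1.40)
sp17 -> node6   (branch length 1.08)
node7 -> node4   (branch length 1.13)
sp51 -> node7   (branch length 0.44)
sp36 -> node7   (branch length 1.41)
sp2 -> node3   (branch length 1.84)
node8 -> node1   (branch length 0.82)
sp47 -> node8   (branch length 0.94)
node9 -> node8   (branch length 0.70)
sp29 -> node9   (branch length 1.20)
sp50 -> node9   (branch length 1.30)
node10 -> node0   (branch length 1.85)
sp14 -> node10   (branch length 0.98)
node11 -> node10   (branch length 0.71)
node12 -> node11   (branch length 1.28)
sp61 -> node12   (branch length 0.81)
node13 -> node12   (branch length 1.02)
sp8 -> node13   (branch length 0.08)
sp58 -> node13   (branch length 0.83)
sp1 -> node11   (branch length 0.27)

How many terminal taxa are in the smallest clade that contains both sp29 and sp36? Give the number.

10

The MRCA of sp29 and sp36 is the node subtending ((sp16,(((sp32,(sp23,sp17)),(sp51,sp36)),sp2)),(sp47,(sp29,sp50))).
That clade contains 10 terminal taxa: sp16, sp17, sp2, sp23, sp29, sp32, sp36, sp47, sp50, sp51.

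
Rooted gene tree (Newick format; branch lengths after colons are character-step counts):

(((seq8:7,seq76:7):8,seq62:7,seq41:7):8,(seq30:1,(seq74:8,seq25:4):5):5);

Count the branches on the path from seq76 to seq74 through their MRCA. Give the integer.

6

The MRCA of seq76 and seq74 is the root of the tree.
From seq76 up to that node: 3 branches. From seq74 up to the same node: 3 branches. Total: 3 + 3 = 6.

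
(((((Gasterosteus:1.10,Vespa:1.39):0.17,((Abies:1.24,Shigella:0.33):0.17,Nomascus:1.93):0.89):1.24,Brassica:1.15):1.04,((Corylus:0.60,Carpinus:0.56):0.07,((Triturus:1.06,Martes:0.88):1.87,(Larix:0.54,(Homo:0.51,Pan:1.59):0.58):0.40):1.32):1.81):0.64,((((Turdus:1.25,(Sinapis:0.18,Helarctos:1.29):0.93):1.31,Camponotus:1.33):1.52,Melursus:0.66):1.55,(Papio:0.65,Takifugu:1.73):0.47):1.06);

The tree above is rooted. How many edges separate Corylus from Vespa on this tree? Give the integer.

7

The MRCA of Corylus and Vespa is the node subtending ((((Gasterosteus,Vespa),((Abies,Shigella),Nomascus)),Brassica),((Corylus,Carpinus),((Triturus,Martes),(Larix,(Homo,Pan))))).
From Corylus up to that node: 3 branches. From Vespa up to the same node: 4 branches. Total: 3 + 4 = 7.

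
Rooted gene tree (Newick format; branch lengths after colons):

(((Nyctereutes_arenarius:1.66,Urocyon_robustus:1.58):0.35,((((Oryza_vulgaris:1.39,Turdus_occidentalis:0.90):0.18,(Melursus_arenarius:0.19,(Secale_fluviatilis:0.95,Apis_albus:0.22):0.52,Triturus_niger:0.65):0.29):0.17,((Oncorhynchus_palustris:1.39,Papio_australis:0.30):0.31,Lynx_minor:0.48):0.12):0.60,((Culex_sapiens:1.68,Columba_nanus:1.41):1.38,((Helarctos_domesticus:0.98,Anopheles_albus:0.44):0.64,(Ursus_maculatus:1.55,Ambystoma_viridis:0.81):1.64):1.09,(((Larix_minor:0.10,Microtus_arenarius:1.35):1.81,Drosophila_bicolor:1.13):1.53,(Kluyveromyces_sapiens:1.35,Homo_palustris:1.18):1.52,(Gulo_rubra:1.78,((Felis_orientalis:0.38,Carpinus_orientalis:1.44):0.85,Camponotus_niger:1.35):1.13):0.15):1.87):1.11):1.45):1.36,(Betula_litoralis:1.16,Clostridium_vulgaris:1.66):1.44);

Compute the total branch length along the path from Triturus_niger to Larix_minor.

8.13

The path runs Triturus_niger → … → MRCA → … → Larix_minor; the MRCA is the node subtending ((((Oryza_vulgaris,Turdus_occidentalis),(Melursus_arenarius,(Secale_fluviatilis,Apis_albus),Triturus_niger)),((Oncorhynchus_palustris,Papio_australis),Lynx_minor)),((Culex_sapiens,Columba_nanus),((Helarctos_domesticus,Anopheles_albus),(Ursus_maculatus,Ambystoma_viridis)),(((Larix_minor,Microtus_arenarius),Drosophila_bicolor),(Kluyveromyces_sapiens,Homo_palustris),(Gulo_rubra,((Felis_orientalis,Carpinus_orientalis),Camponotus_niger))))).
Branch lengths along that path: 0.65 + 0.29 + 0.17 + 0.60 + 1.11 + 1.87 + 1.53 + 1.81 + 0.10 = 8.13.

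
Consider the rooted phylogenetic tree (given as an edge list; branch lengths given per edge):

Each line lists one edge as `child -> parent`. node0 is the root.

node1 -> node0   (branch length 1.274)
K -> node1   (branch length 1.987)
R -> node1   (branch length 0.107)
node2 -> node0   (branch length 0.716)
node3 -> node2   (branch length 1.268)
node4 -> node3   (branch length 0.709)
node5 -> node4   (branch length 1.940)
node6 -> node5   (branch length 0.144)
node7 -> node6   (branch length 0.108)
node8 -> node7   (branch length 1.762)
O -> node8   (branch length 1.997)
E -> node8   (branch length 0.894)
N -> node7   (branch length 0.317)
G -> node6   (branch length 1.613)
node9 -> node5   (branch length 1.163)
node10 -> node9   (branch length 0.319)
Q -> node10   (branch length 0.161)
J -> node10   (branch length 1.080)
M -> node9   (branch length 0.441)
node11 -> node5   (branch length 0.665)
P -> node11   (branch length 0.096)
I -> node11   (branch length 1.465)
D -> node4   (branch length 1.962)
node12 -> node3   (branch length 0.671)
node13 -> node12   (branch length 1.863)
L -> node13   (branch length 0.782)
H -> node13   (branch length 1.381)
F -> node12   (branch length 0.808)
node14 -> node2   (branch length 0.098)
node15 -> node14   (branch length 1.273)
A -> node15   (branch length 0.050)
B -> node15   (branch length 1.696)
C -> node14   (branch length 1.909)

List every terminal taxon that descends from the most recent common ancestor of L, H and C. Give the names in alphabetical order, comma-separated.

A, B, C, D, E, F, G, H, I, J, L, M, N, O, P, Q

Tracing L: it sits inside (L,H).
Tracing H: it sits inside (L,H).
Tracing C: it sits inside ((A,B),C).
The smallest clade enclosing all 3 is (((((((O,E),N),G),((Q,J),M),(P,I)),D),((L,H),F)),((A,B),C)); the answer is its 16 terminal taxa in alphabetical order.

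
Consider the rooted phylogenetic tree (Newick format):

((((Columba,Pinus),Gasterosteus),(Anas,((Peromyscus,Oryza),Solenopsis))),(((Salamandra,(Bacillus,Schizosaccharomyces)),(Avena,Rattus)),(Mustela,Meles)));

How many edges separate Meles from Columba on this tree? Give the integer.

7

The MRCA of Meles and Columba is the root of the tree.
From Meles up to that node: 3 branches. From Columba up to the same node: 4 branches. Total: 3 + 4 = 7.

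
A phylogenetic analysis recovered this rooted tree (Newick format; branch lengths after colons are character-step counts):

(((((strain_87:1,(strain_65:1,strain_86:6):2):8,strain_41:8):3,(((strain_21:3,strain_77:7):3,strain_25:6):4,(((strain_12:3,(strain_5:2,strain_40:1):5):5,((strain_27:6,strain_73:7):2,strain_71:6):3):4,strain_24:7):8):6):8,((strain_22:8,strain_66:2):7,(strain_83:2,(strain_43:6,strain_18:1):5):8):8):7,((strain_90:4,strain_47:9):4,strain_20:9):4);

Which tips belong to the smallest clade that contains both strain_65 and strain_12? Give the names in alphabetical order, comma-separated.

Tracing strain_65: it sits inside (strain_65,strain_86).
Tracing strain_12: it sits inside (strain_12,(strain_5,strain_40)).
The smallest clade enclosing both is (((strain_87,(strain_65,strain_86)),strain_41),(((strain_21,strain_77),strain_25),(((strain_12,(strain_5,strain_40)),((strain_27,strain_73),strain_71)),strain_24))); the answer is its 14 terminal taxa in alphabetical order.

strain_12, strain_21, strain_24, strain_25, strain_27, strain_40, strain_41, strain_5, strain_65, strain_71, strain_73, strain_77, strain_86, strain_87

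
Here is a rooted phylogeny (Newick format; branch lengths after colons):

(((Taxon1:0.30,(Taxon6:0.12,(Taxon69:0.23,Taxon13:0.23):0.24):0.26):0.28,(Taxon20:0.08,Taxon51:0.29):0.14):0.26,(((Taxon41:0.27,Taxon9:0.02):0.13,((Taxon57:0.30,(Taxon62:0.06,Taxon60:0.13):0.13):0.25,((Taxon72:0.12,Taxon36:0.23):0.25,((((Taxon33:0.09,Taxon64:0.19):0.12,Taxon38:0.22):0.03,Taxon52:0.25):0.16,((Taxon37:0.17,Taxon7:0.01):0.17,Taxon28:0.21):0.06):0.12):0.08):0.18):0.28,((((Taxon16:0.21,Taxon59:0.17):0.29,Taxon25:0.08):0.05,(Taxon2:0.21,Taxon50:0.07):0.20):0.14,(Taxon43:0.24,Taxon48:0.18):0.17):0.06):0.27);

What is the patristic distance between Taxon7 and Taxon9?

0.77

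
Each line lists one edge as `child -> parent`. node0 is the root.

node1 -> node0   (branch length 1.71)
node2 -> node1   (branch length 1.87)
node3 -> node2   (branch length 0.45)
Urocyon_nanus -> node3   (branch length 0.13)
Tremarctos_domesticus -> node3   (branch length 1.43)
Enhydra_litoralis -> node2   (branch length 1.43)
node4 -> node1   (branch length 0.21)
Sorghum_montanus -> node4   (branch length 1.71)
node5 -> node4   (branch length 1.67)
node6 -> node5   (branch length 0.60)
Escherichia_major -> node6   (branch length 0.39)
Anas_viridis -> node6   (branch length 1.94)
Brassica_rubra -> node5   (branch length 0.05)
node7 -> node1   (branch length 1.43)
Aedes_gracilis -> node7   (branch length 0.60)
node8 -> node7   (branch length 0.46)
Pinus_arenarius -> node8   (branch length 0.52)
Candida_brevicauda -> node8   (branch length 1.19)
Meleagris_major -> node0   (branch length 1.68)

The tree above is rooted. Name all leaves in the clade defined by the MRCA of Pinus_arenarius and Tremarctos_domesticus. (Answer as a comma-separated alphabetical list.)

Aedes_gracilis, Anas_viridis, Brassica_rubra, Candida_brevicauda, Enhydra_litoralis, Escherichia_major, Pinus_arenarius, Sorghum_montanus, Tremarctos_domesticus, Urocyon_nanus

Tracing Pinus_arenarius: it sits inside (Pinus_arenarius,Candida_brevicauda).
Tracing Tremarctos_domesticus: it sits inside (Urocyon_nanus,Tremarctos_domesticus).
The smallest clade enclosing both is (((Urocyon_nanus,Tremarctos_domesticus),Enhydra_litoralis),(Sorghum_montanus,((Escherichia_major,Anas_viridis),Brassica_rubra)),(Aedes_gracilis,(Pinus_arenarius,Candida_brevicauda))); the answer is its 10 terminal taxa in alphabetical order.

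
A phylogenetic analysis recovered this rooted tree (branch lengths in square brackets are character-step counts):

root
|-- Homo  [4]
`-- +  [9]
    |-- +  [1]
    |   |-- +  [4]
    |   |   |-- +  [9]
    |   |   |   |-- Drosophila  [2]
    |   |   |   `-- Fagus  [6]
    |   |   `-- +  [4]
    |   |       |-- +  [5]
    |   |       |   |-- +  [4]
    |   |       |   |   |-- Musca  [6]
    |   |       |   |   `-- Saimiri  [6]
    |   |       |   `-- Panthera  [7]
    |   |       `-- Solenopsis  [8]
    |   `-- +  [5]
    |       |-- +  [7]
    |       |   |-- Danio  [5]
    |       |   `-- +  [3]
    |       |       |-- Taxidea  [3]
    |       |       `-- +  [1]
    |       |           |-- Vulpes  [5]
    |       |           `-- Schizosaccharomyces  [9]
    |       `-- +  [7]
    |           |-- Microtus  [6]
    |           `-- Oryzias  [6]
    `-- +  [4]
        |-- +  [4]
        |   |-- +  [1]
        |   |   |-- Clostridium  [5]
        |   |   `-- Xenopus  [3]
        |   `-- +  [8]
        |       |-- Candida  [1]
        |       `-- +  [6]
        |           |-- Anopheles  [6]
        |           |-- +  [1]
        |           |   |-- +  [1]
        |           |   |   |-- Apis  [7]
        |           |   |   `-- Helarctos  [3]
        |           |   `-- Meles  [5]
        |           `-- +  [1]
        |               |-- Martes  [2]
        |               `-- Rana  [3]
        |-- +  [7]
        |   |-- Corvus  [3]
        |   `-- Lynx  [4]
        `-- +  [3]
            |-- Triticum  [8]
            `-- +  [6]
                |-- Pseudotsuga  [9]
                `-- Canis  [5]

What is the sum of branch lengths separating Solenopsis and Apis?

The path runs Solenopsis → … → MRCA → … → Apis; the MRCA is the node subtending ((((Drosophila,Fagus),(((Musca,Saimiri),Panthera),Solenopsis)),((Danio,(Taxidea,(Vulpes,Schizosaccharomyces))),(Microtus,Oryzias))),(((Clostridium,Xenopus),(Candida,(Anopheles,((Apis,Helarctos),Meles),(Martes,Rana)))),(Corvus,Lynx),(Triticum,(Pseudotsuga,Canis)))).
Branch lengths along that path: 8 + 4 + 4 + 1 + 4 + 4 + 8 + 6 + 1 + 1 + 7 = 48.

48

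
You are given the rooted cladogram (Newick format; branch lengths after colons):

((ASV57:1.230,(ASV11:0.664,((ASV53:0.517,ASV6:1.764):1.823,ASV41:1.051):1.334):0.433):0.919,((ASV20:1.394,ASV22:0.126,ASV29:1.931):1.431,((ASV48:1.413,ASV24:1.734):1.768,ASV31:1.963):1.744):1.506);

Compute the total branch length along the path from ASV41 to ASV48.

10.168

The path runs ASV41 → … → MRCA → … → ASV48; the MRCA is the root of the tree.
Branch lengths along that path: 1.051 + 1.334 + 0.433 + 0.919 + 1.506 + 1.744 + 1.768 + 1.413 = 10.168.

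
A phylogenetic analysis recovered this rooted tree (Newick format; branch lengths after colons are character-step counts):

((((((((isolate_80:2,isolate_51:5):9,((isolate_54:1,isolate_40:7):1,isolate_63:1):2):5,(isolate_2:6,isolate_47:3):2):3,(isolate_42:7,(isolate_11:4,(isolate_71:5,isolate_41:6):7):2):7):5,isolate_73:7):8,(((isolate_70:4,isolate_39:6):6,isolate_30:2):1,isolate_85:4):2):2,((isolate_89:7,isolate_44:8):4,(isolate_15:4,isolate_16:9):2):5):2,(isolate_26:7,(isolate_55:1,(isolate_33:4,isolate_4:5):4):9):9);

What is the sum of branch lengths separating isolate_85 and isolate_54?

31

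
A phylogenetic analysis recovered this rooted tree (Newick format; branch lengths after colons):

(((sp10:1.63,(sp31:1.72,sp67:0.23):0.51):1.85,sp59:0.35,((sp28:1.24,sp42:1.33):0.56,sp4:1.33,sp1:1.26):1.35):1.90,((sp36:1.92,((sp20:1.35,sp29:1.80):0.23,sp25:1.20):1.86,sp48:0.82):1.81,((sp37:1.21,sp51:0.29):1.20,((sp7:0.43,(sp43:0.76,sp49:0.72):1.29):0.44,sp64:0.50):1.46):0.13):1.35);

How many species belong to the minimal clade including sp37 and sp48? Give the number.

11

The MRCA of sp37 and sp48 is the node subtending ((sp36,((sp20,sp29),sp25),sp48),((sp37,sp51),((sp7,(sp43,sp49)),sp64))).
That clade contains 11 terminal taxa: sp20, sp25, sp29, sp36, sp37, sp43, sp48, sp49, sp51, sp64, sp7.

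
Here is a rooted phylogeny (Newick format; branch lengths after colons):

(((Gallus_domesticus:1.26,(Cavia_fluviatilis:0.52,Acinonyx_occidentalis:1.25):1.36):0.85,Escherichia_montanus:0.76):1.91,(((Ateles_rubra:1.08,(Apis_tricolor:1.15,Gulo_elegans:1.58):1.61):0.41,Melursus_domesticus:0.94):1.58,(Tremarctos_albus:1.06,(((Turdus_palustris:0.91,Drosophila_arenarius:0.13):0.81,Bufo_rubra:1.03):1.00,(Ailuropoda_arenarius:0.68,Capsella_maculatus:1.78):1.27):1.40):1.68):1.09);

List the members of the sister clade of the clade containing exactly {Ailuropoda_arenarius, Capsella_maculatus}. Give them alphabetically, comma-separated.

Bufo_rubra, Drosophila_arenarius, Turdus_palustris

The clade containing exactly {Ailuropoda_arenarius, Capsella_maculatus} attaches to the tree at the node subtending (((Turdus_palustris,Drosophila_arenarius),Bufo_rubra),(Ailuropoda_arenarius,Capsella_maculatus)).
The other lineage descending from that same node — the sister group — is ((Turdus_palustris,Drosophila_arenarius),Bufo_rubra); its 3 tips in alphabetical order are the answer.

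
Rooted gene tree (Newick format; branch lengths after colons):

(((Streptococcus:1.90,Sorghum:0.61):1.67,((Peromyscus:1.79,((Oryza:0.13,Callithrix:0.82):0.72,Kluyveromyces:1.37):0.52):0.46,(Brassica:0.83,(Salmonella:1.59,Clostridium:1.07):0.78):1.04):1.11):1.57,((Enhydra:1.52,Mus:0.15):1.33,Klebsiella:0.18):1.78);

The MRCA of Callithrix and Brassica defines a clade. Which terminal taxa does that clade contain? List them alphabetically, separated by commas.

Tracing Callithrix: it sits inside (Oryza,Callithrix).
Tracing Brassica: it sits inside (Brassica,(Salmonella,Clostridium)).
The smallest clade enclosing both is ((Peromyscus,((Oryza,Callithrix),Kluyveromyces)),(Brassica,(Salmonella,Clostridium))); the answer is its 7 terminal taxa in alphabetical order.

Brassica, Callithrix, Clostridium, Kluyveromyces, Oryza, Peromyscus, Salmonella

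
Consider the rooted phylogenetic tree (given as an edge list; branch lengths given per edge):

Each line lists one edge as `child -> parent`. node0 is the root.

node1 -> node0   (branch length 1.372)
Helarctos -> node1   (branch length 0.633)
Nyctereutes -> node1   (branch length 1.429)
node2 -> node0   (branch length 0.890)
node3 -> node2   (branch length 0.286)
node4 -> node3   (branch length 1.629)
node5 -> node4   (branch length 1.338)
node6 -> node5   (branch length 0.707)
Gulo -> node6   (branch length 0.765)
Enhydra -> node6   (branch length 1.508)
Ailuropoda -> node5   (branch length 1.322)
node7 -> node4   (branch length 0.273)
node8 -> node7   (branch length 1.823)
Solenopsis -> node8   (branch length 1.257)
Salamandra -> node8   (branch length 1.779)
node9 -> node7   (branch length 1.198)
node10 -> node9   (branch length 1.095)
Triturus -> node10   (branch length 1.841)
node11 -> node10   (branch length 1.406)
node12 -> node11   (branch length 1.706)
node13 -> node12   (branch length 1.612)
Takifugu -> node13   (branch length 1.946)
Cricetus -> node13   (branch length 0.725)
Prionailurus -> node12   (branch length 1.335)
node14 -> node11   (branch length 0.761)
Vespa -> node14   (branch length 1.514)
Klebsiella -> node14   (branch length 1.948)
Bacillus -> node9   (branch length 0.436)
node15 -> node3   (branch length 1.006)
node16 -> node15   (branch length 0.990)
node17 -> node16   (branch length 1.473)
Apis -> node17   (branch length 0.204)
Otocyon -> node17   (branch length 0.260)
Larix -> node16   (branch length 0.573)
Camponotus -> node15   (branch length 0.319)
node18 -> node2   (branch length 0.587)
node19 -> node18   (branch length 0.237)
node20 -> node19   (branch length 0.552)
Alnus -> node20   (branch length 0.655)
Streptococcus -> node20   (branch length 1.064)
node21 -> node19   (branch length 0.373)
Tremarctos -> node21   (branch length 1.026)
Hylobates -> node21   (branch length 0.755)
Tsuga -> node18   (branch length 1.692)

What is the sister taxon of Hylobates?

Tremarctos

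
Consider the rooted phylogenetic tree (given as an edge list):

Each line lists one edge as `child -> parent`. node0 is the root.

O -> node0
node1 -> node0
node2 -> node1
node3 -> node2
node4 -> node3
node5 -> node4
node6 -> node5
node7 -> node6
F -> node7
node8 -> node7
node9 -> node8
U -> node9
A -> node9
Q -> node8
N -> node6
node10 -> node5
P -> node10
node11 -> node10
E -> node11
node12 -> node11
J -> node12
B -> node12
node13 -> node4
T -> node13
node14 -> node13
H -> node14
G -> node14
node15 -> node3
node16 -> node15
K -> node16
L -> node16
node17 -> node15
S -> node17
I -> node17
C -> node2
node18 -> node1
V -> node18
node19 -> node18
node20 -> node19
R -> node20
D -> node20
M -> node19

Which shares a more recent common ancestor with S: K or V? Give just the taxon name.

K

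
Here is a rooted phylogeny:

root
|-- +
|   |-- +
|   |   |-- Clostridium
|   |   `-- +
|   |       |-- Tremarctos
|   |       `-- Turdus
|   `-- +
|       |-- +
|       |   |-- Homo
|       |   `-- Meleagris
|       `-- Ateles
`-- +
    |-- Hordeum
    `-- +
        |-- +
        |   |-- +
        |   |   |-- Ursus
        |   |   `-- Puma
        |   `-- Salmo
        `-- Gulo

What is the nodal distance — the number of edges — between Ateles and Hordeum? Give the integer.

5

The MRCA of Ateles and Hordeum is the root of the tree.
From Ateles up to that node: 3 branches. From Hordeum up to the same node: 2 branches. Total: 3 + 2 = 5.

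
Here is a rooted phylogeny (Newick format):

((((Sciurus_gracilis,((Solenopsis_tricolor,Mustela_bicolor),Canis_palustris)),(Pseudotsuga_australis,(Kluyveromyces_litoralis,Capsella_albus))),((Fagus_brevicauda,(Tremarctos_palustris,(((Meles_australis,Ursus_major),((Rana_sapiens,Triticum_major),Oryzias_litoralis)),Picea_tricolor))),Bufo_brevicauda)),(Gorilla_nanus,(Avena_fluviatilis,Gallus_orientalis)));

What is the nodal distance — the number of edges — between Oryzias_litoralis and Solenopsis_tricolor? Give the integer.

The MRCA of Oryzias_litoralis and Solenopsis_tricolor is the node subtending (((Sciurus_gracilis,((Solenopsis_tricolor,Mustela_bicolor),Canis_palustris)),(Pseudotsuga_australis,(Kluyveromyces_litoralis,Capsella_albus))),((Fagus_brevicauda,(Tremarctos_palustris,(((Meles_australis,Ursus_major),((Rana_sapiens,Triticum_major),Oryzias_litoralis)),Picea_tricolor))),Bufo_brevicauda)).
From Oryzias_litoralis up to that node: 7 branches. From Solenopsis_tricolor up to the same node: 5 branches. Total: 7 + 5 = 12.

12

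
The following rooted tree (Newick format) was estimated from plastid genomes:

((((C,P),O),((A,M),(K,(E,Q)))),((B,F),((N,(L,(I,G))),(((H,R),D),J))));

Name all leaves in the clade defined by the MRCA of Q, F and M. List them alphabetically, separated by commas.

A, B, C, D, E, F, G, H, I, J, K, L, M, N, O, P, Q, R

Tracing Q: it sits inside (E,Q).
Tracing F: it sits inside (B,F).
Tracing M: it sits inside (A,M).
The smallest clade enclosing all 3 is the whole tree (their MRCA is the root), so the answer is all 18 tips in alphabetical order.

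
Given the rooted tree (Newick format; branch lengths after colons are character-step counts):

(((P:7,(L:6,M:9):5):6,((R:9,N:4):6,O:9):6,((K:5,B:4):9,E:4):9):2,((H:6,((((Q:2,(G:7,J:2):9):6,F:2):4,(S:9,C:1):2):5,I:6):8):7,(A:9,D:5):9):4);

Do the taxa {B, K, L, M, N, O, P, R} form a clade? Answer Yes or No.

The MRCA of the listed taxa subtends ((P,(L,M)),((R,N),O),((K,B),E)).
That clade also contains E, which is not in the proposed group, so the group is not monophyletic.

No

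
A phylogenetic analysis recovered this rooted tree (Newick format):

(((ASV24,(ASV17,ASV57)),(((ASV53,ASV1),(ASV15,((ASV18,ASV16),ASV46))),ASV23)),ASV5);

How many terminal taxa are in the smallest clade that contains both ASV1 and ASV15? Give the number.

6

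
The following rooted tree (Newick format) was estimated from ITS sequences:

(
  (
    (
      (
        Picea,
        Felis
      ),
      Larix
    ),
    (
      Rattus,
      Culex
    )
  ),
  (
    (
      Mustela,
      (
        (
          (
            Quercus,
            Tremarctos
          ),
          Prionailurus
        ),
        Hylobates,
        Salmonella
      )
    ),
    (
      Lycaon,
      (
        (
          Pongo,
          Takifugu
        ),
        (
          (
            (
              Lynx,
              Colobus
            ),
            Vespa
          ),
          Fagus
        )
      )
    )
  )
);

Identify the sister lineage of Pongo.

Takifugu

Pongo attaches to the tree at the node subtending (Pongo,Takifugu).
The other lineage descending from that same node — the sister group — is the single tip Takifugu.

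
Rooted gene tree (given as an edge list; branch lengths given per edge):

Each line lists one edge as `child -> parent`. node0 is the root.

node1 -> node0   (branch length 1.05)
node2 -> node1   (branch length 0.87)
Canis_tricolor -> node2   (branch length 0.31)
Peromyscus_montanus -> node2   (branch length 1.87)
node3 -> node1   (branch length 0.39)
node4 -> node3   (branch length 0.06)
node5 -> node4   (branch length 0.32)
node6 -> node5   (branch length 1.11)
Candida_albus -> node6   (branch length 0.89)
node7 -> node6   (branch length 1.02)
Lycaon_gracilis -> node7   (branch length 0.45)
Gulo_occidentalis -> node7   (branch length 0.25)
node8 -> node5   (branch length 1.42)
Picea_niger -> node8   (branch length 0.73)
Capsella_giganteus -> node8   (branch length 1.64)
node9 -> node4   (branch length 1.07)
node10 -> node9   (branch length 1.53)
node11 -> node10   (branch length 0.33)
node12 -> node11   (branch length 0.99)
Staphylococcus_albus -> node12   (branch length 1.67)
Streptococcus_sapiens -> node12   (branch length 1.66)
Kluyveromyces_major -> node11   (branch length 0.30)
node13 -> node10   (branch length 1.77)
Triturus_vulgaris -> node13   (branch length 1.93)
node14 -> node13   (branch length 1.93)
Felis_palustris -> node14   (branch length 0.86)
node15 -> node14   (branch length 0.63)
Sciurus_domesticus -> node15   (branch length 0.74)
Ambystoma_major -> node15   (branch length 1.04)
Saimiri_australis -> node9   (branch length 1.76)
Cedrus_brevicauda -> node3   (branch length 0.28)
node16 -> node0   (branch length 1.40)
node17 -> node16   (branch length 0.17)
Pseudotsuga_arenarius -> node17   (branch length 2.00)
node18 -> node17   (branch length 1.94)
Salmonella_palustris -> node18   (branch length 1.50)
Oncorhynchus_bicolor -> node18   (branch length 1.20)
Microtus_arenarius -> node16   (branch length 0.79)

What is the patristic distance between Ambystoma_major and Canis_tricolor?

9.60

The path runs Ambystoma_major → … → MRCA → … → Canis_tricolor; the MRCA is the node subtending ((Canis_tricolor,Peromyscus_montanus),((((Candida_albus,(Lycaon_gracilis,Gulo_occidentalis)),(Picea_niger,Capsella_giganteus)),((((Staphylococcus_albus,Streptococcus_sapiens),Kluyveromyces_major),(Triturus_vulgaris,(Felis_palustris,(Sciurus_domesticus,Ambystoma_major)))),Saimiri_australis)),Cedrus_brevicauda)).
Branch lengths along that path: 1.04 + 0.63 + 1.93 + 1.77 + 1.53 + 1.07 + 0.06 + 0.39 + 0.87 + 0.31 = 9.60.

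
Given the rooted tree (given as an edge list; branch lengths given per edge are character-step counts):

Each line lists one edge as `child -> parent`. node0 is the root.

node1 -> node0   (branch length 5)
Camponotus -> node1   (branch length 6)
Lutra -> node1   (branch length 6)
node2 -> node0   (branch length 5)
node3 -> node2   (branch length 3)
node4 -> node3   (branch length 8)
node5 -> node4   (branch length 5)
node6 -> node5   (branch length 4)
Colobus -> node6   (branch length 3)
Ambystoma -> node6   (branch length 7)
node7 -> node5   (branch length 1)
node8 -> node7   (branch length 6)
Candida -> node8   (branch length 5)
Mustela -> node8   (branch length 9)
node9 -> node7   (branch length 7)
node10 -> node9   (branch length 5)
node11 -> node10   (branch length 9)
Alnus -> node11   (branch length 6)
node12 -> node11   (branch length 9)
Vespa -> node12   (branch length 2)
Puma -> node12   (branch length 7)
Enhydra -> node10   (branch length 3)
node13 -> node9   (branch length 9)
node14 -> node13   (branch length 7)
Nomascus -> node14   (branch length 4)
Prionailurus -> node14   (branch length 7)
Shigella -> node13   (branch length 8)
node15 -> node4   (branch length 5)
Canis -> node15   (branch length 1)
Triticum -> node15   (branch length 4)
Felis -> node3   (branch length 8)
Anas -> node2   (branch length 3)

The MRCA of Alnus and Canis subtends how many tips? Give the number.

13

The MRCA of Alnus and Canis is the node subtending (((Colobus,Ambystoma),((Candida,Mustela),(((Alnus,(Vespa,Puma)),Enhydra),((Nomascus,Prionailurus),Shigella)))),(Canis,Triticum)).
That clade contains 13 terminal taxa: Alnus, Ambystoma, Candida, Canis, Colobus, Enhydra, Mustela, Nomascus, Prionailurus, Puma, Shigella, Triticum, Vespa.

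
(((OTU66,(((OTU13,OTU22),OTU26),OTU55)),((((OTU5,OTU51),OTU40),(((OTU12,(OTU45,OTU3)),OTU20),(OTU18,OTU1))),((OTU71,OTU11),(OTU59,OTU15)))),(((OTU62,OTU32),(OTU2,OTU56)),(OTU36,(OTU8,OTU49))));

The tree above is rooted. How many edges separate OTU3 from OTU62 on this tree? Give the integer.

12

The MRCA of OTU3 and OTU62 is the root of the tree.
From OTU3 up to that node: 8 branches. From OTU62 up to the same node: 4 branches. Total: 8 + 4 = 12.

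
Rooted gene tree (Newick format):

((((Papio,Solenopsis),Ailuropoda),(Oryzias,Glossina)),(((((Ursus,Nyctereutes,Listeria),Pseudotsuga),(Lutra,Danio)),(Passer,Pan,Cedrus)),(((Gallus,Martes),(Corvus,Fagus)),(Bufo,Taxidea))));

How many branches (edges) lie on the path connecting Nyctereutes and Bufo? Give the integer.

8

The MRCA of Nyctereutes and Bufo is the node subtending (((((Ursus,Nyctereutes,Listeria),Pseudotsuga),(Lutra,Danio)),(Passer,Pan,Cedrus)),(((Gallus,Martes),(Corvus,Fagus)),(Bufo,Taxidea))).
From Nyctereutes up to that node: 5 branches. From Bufo up to the same node: 3 branches. Total: 5 + 3 = 8.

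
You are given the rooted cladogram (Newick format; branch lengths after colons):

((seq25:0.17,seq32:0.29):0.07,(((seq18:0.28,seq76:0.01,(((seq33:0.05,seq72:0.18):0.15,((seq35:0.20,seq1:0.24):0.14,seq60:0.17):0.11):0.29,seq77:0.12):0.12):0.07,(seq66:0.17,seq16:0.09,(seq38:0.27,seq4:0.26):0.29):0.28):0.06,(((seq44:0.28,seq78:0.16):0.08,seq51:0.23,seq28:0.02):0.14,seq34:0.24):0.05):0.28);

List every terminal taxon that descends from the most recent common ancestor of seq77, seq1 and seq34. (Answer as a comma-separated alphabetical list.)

Tracing seq77: it sits inside (((seq33,seq72),((seq35,seq1),seq60)),seq77).
Tracing seq1: it sits inside (seq35,seq1).
Tracing seq34: it sits inside (((seq44,seq78),seq51,seq28),seq34).
The smallest clade enclosing all 3 is (((seq18,seq76,(((seq33,seq72),((seq35,seq1),seq60)),seq77)),(seq66,seq16,(seq38,seq4))),(((seq44,seq78),seq51,seq28),seq34)); the answer is its 17 terminal taxa in alphabetical order.

seq1, seq16, seq18, seq28, seq33, seq34, seq35, seq38, seq4, seq44, seq51, seq60, seq66, seq72, seq76, seq77, seq78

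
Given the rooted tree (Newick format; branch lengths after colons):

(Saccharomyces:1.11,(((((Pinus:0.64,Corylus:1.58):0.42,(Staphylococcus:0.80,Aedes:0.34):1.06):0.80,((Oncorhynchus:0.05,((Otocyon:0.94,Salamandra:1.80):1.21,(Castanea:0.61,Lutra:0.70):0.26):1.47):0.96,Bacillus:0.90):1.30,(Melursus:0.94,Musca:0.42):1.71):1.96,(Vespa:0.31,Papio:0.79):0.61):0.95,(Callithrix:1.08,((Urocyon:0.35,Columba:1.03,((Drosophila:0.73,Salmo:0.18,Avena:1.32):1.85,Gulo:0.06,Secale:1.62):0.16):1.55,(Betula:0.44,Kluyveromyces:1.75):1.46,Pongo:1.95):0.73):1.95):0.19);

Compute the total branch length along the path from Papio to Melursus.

6.01

The path runs Papio → … → MRCA → … → Melursus; the MRCA is the node subtending ((((Pinus,Corylus),(Staphylococcus,Aedes)),((Oncorhynchus,((Otocyon,Salamandra),(Castanea,Lutra))),Bacillus),(Melursus,Musca)),(Vespa,Papio)).
Branch lengths along that path: 0.79 + 0.61 + 1.96 + 1.71 + 0.94 = 6.01.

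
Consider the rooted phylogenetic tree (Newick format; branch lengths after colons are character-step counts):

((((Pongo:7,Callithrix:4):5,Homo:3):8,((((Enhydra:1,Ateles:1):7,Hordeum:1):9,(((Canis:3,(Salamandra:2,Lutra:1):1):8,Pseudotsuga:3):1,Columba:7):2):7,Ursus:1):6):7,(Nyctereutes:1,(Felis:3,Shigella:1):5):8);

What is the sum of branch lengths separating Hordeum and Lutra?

23

The path runs Hordeum → … → MRCA → … → Lutra; the MRCA is the node subtending (((Enhydra,Ateles),Hordeum),(((Canis,(Salamandra,Lutra)),Pseudotsuga),Columba)).
Branch lengths along that path: 1 + 9 + 2 + 1 + 8 + 1 + 1 = 23.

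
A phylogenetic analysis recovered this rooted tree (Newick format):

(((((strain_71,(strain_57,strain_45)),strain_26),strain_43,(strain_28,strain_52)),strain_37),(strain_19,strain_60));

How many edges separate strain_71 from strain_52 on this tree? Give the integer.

5

The MRCA of strain_71 and strain_52 is the node subtending (((strain_71,(strain_57,strain_45)),strain_26),strain_43,(strain_28,strain_52)).
From strain_71 up to that node: 3 branches. From strain_52 up to the same node: 2 branches. Total: 3 + 2 = 5.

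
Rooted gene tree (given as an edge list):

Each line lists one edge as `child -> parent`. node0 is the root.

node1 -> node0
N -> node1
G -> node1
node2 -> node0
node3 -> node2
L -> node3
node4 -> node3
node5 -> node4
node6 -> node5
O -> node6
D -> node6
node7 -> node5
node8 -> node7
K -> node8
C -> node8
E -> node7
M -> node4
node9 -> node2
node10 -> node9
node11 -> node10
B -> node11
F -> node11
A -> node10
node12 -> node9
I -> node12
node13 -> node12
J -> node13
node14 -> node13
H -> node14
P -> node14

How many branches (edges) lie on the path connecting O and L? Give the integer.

The MRCA of O and L is the node subtending (L,(((O,D),((K,C),E)),M)).
From O up to that node: 4 branches. From L up to the same node: 1 branch. Total: 4 + 1 = 5.

5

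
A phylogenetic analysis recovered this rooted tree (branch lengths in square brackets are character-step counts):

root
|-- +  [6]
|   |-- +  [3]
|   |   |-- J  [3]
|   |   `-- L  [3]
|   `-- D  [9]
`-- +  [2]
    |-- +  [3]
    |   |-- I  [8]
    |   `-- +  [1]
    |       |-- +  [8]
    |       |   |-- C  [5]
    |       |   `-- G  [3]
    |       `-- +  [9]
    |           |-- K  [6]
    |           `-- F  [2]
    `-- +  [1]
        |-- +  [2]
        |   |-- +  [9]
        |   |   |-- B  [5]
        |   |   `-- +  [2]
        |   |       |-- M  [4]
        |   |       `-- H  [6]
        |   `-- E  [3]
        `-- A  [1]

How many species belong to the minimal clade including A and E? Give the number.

5

The MRCA of A and E is the node subtending (((B,(M,H)),E),A).
That clade contains 5 terminal taxa: A, B, E, H, M.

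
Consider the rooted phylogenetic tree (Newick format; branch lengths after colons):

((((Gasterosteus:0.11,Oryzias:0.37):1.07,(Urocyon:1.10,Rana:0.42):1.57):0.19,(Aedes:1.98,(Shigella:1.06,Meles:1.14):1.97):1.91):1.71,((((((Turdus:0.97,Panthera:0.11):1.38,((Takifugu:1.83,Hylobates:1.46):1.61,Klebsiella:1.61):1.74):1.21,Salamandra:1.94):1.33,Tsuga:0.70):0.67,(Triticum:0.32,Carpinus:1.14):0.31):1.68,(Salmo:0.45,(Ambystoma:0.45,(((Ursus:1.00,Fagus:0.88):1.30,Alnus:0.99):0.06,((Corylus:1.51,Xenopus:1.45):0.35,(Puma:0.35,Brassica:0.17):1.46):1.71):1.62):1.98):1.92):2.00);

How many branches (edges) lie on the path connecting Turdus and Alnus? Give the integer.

The MRCA of Turdus and Alnus is the node subtending ((((((Turdus,Panthera),((Takifugu,Hylobates),Klebsiella)),Salamandra),Tsuga),(Triticum,Carpinus)),(Salmo,(Ambystoma,(((Ursus,Fagus),Alnus),((Corylus,Xenopus),(Puma,Brassica)))))).
From Turdus up to that node: 6 branches. From Alnus up to the same node: 5 branches. Total: 6 + 5 = 11.

11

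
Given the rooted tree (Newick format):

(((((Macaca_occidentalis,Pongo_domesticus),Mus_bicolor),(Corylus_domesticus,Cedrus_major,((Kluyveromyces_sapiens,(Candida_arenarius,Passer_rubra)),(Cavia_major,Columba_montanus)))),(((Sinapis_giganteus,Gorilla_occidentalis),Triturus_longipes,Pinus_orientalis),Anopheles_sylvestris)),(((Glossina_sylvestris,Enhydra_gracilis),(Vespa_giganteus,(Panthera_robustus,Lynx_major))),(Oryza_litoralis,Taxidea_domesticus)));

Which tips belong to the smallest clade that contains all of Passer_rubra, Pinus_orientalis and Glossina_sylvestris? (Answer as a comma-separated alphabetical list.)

Tracing Passer_rubra: it sits inside (Candida_arenarius,Passer_rubra).
Tracing Pinus_orientalis: it sits inside ((Sinapis_giganteus,Gorilla_occidentalis),Triturus_longipes,Pinus_orientalis).
Tracing Glossina_sylvestris: it sits inside (Glossina_sylvestris,Enhydra_gracilis).
The smallest clade enclosing all 3 is the whole tree (their MRCA is the root), so the answer is all 22 tips in alphabetical order.

Anopheles_sylvestris, Candida_arenarius, Cavia_major, Cedrus_major, Columba_montanus, Corylus_domesticus, Enhydra_gracilis, Glossina_sylvestris, Gorilla_occidentalis, Kluyveromyces_sapiens, Lynx_major, Macaca_occidentalis, Mus_bicolor, Oryza_litoralis, Panthera_robustus, Passer_rubra, Pinus_orientalis, Pongo_domesticus, Sinapis_giganteus, Taxidea_domesticus, Triturus_longipes, Vespa_giganteus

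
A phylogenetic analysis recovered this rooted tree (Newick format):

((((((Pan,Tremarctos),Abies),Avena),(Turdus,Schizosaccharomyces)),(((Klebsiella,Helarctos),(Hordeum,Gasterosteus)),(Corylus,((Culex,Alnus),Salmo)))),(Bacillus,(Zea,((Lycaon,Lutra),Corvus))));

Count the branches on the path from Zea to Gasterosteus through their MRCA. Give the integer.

8

The MRCA of Zea and Gasterosteus is the root of the tree.
From Zea up to that node: 3 branches. From Gasterosteus up to the same node: 5 branches. Total: 3 + 5 = 8.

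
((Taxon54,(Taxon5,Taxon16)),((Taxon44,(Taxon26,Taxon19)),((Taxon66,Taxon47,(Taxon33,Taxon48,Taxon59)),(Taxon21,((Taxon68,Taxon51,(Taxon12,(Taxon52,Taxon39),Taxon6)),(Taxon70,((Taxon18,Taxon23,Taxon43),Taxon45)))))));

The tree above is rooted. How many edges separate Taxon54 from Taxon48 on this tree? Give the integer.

7

The MRCA of Taxon54 and Taxon48 is the root of the tree.
From Taxon54 up to that node: 2 branches. From Taxon48 up to the same node: 5 branches. Total: 2 + 5 = 7.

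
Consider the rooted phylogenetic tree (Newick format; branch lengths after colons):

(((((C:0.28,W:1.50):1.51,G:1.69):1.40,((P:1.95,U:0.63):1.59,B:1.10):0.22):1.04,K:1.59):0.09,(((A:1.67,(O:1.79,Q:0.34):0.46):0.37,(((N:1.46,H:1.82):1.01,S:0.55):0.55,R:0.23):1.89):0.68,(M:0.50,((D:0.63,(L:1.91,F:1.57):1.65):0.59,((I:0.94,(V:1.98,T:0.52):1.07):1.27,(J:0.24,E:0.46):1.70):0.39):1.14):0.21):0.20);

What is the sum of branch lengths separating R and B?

The path runs R → … → MRCA → … → B; the MRCA is the root of the tree.
Branch lengths along that path: 0.23 + 1.89 + 0.68 + 0.20 + 0.09 + 1.04 + 0.22 + 1.10 = 5.45.

5.45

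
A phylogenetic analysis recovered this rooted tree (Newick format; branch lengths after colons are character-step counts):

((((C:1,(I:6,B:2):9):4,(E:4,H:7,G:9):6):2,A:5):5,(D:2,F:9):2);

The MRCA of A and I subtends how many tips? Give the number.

The MRCA of A and I is the node subtending (((C,(I,B)),(E,H,G)),A).
That clade contains 7 terminal taxa: A, B, C, E, G, H, I.

7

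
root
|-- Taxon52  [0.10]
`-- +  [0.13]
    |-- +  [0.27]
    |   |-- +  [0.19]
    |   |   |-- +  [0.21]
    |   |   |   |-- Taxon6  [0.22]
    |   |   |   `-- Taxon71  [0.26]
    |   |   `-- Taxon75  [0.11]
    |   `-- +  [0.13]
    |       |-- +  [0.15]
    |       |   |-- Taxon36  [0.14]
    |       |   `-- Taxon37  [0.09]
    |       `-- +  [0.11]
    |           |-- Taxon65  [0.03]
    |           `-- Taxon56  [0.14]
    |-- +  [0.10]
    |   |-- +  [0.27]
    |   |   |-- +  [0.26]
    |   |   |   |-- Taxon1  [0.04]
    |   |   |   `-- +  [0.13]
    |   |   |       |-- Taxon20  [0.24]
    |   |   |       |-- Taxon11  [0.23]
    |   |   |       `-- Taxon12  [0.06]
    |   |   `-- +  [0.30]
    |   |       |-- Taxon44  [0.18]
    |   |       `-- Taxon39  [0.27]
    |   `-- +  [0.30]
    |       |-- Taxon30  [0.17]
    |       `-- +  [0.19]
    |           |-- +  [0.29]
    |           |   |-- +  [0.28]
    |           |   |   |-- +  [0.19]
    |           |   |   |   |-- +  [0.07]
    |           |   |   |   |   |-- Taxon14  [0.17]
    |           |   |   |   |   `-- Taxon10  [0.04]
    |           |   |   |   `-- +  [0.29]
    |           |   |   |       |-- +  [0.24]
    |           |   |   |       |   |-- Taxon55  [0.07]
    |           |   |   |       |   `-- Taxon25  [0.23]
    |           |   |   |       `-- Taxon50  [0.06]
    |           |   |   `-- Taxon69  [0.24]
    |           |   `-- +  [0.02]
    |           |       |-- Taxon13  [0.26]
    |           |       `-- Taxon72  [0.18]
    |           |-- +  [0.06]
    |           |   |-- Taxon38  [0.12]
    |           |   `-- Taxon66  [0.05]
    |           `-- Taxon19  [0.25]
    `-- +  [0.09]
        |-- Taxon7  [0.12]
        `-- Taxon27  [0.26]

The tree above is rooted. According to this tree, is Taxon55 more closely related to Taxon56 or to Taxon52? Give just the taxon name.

The MRCA of Taxon55 and Taxon56 subtends ((((Taxon6,Taxon71),Taxon75),((Taxon36,Taxon37),(Taxon65,Taxon56))),(((Taxon1,(Taxon20,Taxon11,Taxon12)),(Taxon44,Taxon39)),(Taxon30,(((((Taxon14,Taxon10),((Taxon55,Taxon25),Taxon50)),Taxon69),(Taxon13,Taxon72)),(Taxon38,Taxon66),Taxon19))),(Taxon7,Taxon27)) (27 taxa).
The MRCA of Taxon55 and Taxon52 is the root, subtending the entire tree (28 taxa).
The first is nested inside the second, so Taxon55 shares a more recent common ancestor with Taxon56.

Taxon56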